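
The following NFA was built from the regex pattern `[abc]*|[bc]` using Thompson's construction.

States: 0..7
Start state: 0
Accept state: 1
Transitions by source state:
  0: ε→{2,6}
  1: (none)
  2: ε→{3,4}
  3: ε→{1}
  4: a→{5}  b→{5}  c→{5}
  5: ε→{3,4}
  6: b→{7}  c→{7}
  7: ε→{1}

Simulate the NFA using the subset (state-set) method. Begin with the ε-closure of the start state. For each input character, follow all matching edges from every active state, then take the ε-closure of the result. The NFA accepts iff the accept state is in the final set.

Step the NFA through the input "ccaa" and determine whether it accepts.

initial (ε-close {0}): {0,1,2,3,4,6}
'c' @ 1: {1,3,4,5,7}  [accepting]
'c' @ 2: {1,3,4,5}  [accepting]
'a' @ 3: {1,3,4,5}  [accepting]
'a' @ 4: {1,3,4,5}  [accepting]
final: {1,3,4,5}; accept 1 in set

Answer: ACCEPT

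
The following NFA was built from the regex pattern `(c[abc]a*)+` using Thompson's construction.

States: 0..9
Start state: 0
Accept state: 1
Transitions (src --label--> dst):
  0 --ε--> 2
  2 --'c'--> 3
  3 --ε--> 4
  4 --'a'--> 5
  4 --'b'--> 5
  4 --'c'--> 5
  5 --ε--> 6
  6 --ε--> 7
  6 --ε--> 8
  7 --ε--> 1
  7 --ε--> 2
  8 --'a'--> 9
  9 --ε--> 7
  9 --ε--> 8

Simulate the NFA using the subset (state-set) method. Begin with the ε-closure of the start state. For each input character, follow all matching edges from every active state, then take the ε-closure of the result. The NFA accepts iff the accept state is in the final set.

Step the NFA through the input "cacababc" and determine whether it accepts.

initial (ε-close {0}): {0,2}
'c' @ 1: {3,4}
'a' @ 2: {1,2,5,6,7,8}  [accepting]
'c' @ 3: {3,4}
'a' @ 4: {1,2,5,6,7,8}  [accepting]
'b' @ 5: {}  — no active states
rest 'abc' ignored (set empty)
final: {}; accept 1 not in set

Answer: REJECT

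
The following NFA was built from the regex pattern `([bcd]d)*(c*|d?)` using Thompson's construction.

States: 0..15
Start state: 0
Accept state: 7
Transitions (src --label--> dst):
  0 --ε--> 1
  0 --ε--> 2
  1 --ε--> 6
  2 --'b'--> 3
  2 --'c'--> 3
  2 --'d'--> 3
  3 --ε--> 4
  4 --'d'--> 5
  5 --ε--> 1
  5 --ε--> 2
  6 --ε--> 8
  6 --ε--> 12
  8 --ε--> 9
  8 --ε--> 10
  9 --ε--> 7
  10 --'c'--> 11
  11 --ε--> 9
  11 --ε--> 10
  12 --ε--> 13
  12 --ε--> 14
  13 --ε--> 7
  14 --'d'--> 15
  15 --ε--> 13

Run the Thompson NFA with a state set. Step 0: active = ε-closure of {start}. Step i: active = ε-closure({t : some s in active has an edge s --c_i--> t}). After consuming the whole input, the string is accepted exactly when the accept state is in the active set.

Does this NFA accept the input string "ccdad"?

Answer: REJECT

Derivation:
initial (ε-close {0}): {0,1,2,6,7,8,9,10,12,13,14}
'c' @ 1: {3,4,7,9,10,11}  ✓accept
'c' @ 2: {7,9,10,11}  ✓accept
'd' @ 3: {}  — state set empty
rest 'ad' ignored (set empty)
after full input: {}  (accept=7 not in)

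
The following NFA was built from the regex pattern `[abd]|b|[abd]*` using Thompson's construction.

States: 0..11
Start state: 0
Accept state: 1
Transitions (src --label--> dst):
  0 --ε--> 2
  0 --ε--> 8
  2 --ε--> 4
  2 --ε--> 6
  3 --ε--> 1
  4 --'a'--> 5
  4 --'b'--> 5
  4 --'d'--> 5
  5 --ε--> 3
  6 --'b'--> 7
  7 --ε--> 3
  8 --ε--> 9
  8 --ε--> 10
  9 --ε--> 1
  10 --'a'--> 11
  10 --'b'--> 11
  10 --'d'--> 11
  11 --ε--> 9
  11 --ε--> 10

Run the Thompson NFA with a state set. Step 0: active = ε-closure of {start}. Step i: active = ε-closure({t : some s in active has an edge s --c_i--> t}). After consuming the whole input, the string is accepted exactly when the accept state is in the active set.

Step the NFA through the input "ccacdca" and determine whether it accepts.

Answer: REJECT

Steps:
start: ε-closure({0}) = {0,1,2,4,6,8,9,10}
'c' @ 1: {}  — state set empty
rest 'cacdca' ignored (set empty)
end set {} — state 1 not in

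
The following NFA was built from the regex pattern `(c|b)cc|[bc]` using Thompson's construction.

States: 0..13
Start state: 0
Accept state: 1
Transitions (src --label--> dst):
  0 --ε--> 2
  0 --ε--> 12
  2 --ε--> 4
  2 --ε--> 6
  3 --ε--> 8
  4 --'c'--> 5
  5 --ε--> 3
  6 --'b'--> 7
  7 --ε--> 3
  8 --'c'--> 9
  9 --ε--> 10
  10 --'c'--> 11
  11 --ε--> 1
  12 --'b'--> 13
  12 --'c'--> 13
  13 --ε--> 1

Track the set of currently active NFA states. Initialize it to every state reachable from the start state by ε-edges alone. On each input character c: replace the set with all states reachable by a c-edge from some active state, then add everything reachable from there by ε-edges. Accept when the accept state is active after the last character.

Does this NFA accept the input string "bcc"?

start: ε-closure({0}) = {0,2,4,6,12}
'b' @ 1: {1,3,7,8,13}  ✓accept
'c' @ 2: {9,10}
'c' @ 3: {1,11}  ✓accept
after full input: {1,11}  (accept=1 in)

Answer: ACCEPT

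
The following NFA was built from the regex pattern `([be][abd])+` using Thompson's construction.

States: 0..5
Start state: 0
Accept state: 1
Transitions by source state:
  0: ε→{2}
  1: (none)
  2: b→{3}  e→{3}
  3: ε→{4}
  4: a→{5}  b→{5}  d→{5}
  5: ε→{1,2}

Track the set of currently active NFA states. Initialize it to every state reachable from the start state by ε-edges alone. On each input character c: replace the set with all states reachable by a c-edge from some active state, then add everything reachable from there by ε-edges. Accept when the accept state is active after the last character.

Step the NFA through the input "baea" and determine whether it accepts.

Answer: ACCEPT

Steps:
start: ε-closure({0}) = {0,2}
'b' @ 1: {3,4}
'a' @ 2: {1,2,5}  [accepting]
'e' @ 3: {3,4}
'a' @ 4: {1,2,5}  [accepting]
end set {1,2,5} — state 1 in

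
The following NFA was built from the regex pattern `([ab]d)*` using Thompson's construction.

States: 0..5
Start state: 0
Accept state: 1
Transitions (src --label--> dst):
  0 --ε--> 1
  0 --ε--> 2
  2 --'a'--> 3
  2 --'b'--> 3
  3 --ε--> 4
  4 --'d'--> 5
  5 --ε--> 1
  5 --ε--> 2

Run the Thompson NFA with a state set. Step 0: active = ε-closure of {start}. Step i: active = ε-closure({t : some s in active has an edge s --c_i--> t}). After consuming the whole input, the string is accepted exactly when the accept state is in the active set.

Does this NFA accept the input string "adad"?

Answer: ACCEPT

Steps:
start: ε-closure({0}) = {0,1,2}
'a' @ 1: {3,4}
'd' @ 2: {1,2,5}  [accepting]
'a' @ 3: {3,4}
'd' @ 4: {1,2,5}  [accepting]
end set {1,2,5} — state 1 in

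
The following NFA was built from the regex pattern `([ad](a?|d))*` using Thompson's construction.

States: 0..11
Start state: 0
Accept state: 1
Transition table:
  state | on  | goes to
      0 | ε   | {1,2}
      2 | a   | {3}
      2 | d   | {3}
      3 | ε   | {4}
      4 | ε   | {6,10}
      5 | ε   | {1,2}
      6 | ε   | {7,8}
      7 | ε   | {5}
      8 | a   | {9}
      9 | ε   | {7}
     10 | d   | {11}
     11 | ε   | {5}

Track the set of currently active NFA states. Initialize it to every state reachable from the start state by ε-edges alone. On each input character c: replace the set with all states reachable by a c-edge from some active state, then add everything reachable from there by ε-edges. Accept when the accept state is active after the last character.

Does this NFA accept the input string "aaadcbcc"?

Answer: REJECT

Trace:
initial (ε-close {0}): {0,1,2}
'a' @ 1: {1,2,3,4,5,6,7,8,10}  [accepting]
'a' @ 2: {1,2,3,4,5,6,7,8,9,10}  [accepting]
'a' @ 3: {1,2,3,4,5,6,7,8,9,10}  [accepting]
'd' @ 4: {1,2,3,4,5,6,7,8,10,11}  [accepting]
'c' @ 5: {}  — state set empty
rest 'bcc' ignored (set empty)
end set {} — state 1 not in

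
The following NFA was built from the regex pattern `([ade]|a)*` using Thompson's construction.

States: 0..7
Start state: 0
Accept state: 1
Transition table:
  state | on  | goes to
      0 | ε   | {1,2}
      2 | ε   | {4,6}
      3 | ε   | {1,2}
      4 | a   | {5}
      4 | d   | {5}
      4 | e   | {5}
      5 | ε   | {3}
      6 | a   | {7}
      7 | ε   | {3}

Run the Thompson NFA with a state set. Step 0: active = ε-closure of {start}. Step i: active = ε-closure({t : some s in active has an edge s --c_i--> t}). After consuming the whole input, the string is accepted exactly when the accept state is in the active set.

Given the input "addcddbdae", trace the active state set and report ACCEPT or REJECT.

Answer: REJECT

Derivation:
S₀ = ε-closure({0}) = {0,1,2,4,6}
'a' @ 1: {1,2,3,4,5,6,7}  (accept∈set)
'd' @ 2: {1,2,3,4,5,6}  (accept∈set)
'd' @ 3: {1,2,3,4,5,6}  (accept∈set)
'c' @ 4: {}  — no active states
rest 'ddbdae' ignored (set empty)
after full input: {}  (accept=1 not in)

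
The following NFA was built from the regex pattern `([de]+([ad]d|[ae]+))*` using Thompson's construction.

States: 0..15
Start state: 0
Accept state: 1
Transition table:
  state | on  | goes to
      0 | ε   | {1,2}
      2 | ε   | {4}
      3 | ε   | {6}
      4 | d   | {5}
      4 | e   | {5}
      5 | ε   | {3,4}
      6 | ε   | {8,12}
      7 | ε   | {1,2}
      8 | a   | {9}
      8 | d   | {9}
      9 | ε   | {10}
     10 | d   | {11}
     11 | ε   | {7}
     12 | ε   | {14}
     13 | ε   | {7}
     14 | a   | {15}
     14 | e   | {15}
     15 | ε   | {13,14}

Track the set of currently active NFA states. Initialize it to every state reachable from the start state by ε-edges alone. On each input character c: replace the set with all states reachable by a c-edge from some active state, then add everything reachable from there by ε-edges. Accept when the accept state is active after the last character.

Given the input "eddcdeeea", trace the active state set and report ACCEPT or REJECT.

Answer: REJECT

Derivation:
initial (ε-close {0}): {0,1,2,4}
'e' @ 1: {3,4,5,6,8,12,14}
'd' @ 2: {3,4,5,6,8,9,10,12,14}
'd' @ 3: {1,2,3,4,5,6,7,8,9,10,11,12,14}  ✓accept
'c' @ 4: {}  — no active states
rest 'deeea' ignored (set empty)
final: {}; accept 1 not in set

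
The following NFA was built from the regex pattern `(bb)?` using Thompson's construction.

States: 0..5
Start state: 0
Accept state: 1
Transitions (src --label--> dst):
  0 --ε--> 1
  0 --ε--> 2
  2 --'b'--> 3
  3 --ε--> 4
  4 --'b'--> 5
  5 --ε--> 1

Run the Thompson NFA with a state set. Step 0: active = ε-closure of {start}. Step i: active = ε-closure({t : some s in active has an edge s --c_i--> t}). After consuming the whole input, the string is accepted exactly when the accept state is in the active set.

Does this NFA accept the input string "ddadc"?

Answer: REJECT

Trace:
S₀ = ε-closure({0}) = {0,1,2}
'd' @ 1: {}  — no active states
rest 'dadc' ignored (set empty)
final: {}; accept 1 not in set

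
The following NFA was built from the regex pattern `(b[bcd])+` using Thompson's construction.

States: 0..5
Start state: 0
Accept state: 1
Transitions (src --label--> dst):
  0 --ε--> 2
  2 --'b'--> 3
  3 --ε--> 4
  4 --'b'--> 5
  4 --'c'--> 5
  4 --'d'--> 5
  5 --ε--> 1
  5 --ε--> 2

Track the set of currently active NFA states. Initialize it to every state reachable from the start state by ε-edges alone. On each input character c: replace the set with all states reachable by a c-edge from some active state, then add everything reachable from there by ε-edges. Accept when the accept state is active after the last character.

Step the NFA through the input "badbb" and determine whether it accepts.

initial (ε-close {0}): {0,2}
'b' @ 1: {3,4}
'a' @ 2: {}  — dead — no transitions
rest 'dbb' ignored (set empty)
after full input: {}  (accept=1 not in)

Answer: REJECT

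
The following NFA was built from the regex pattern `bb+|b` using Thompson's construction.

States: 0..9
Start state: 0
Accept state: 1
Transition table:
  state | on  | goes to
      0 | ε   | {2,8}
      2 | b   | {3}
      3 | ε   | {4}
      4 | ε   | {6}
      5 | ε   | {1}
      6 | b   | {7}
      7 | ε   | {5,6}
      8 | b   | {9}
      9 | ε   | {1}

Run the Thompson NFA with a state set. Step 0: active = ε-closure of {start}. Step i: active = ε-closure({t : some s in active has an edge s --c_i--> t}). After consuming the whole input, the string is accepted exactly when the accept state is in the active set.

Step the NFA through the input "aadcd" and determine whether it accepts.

Answer: REJECT

Derivation:
start: ε-closure({0}) = {0,2,8}
'a' @ 1: {}  — no active states
rest 'adcd' ignored (set empty)
after full input: {}  (accept=1 not in)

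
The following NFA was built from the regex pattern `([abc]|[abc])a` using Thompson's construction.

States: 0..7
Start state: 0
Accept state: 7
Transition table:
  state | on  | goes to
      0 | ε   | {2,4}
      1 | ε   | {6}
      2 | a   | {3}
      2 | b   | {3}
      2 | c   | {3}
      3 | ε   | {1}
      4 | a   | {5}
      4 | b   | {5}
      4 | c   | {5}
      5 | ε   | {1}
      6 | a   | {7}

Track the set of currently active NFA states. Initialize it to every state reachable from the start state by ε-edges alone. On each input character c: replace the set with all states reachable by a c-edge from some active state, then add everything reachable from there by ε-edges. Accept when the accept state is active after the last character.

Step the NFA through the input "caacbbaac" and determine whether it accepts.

start: ε-closure({0}) = {0,2,4}
'c' @ 1: {1,3,5,6}
'a' @ 2: {7}  ✓accept
'a' @ 3: {}  — no active states
rest 'cbbaac' ignored (set empty)
after full input: {}  (accept=7 not in)

Answer: REJECT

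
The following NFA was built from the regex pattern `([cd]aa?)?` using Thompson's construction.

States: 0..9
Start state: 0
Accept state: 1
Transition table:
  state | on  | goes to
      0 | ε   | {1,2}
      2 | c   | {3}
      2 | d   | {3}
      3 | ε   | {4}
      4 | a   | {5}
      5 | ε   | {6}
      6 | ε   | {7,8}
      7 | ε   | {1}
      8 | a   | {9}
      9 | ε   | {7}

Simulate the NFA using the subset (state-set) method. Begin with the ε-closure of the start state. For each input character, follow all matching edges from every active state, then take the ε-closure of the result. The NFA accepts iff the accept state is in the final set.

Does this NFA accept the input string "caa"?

S₀ = ε-closure({0}) = {0,1,2}
'c' @ 1: {3,4}
'a' @ 2: {1,5,6,7,8}  [accepting]
'a' @ 3: {1,7,9}  [accepting]
final: {1,7,9}; accept 1 in set

Answer: ACCEPT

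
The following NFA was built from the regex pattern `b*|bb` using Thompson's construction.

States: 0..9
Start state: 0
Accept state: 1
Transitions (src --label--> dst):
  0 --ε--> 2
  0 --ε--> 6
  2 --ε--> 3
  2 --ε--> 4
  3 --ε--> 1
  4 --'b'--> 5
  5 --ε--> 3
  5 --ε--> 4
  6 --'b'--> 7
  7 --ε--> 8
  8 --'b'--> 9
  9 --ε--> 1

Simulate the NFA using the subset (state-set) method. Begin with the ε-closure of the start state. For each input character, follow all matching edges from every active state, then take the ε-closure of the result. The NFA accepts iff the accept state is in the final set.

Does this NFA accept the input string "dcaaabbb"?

Answer: REJECT

Trace:
start: ε-closure({0}) = {0,1,2,3,4,6}
'd' @ 1: {}  — state set empty
rest 'caaabbb' ignored (set empty)
end set {} — state 1 not in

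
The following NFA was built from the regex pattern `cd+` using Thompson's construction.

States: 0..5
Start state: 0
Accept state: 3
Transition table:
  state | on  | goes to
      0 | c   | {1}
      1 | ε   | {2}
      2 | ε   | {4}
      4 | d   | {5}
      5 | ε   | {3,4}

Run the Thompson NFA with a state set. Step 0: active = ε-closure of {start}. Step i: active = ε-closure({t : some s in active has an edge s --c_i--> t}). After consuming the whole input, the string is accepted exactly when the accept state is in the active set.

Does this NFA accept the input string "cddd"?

start: ε-closure({0}) = {0}
'c' @ 1: {1,2,4}
'd' @ 2: {3,4,5}  [accepting]
'd' @ 3: {3,4,5}  [accepting]
'd' @ 4: {3,4,5}  [accepting]
end set {3,4,5} — state 3 in

Answer: ACCEPT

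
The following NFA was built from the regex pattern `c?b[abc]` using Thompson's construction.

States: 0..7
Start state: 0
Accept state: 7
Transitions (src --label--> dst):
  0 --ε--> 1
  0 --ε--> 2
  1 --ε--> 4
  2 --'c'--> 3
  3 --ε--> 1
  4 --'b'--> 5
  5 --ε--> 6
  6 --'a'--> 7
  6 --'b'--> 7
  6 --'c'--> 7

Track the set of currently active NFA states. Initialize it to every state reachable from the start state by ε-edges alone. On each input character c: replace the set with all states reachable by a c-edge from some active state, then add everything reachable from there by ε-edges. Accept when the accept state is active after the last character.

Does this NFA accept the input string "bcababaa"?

S₀ = ε-closure({0}) = {0,1,2,4}
'b' @ 1: {5,6}
'c' @ 2: {7}  ✓accept
'a' @ 3: {}  — state set empty
rest 'babaa' ignored (set empty)
after full input: {}  (accept=7 not in)

Answer: REJECT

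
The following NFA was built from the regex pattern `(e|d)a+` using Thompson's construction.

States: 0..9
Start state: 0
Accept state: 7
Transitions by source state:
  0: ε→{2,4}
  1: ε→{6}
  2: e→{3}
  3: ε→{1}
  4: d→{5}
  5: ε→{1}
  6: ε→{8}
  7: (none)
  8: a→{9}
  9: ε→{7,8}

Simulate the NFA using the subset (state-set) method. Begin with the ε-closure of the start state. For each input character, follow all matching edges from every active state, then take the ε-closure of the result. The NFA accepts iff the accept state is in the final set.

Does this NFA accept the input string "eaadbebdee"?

start: ε-closure({0}) = {0,2,4}
'e' @ 1: {1,3,6,8}
'a' @ 2: {7,8,9}  [accepting]
'a' @ 3: {7,8,9}  [accepting]
'd' @ 4: {}  — dead — no transitions
rest 'bebdee' ignored (set empty)
final: {}; accept 7 not in set

Answer: REJECT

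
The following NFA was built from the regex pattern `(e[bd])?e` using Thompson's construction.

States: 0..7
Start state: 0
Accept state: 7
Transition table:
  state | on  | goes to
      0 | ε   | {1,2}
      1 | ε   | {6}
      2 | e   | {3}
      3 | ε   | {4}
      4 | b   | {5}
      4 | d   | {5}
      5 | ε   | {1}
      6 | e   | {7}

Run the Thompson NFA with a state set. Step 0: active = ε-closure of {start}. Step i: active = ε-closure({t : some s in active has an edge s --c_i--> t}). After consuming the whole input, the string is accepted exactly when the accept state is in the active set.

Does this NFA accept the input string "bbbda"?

Answer: REJECT

Derivation:
S₀ = ε-closure({0}) = {0,1,2,6}
'b' @ 1: {}  — no active states
rest 'bbda' ignored (set empty)
end set {} — state 7 not in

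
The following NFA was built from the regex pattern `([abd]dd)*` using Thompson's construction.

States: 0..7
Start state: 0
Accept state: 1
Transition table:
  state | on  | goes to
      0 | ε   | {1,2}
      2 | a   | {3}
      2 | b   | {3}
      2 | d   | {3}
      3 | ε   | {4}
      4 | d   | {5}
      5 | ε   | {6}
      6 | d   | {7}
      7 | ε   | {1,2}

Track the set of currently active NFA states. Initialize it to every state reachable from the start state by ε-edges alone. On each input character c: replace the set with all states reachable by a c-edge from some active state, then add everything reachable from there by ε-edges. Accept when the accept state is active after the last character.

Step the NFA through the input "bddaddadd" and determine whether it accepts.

Answer: ACCEPT

Derivation:
initial (ε-close {0}): {0,1,2}
'b' @ 1: {3,4}
'd' @ 2: {5,6}
'd' @ 3: {1,2,7}  [accepting]
'a' @ 4: {3,4}
'd' @ 5: {5,6}
'd' @ 6: {1,2,7}  [accepting]
'a' @ 7: {3,4}
'd' @ 8: {5,6}
'd' @ 9: {1,2,7}  [accepting]
final: {1,2,7}; accept 1 in set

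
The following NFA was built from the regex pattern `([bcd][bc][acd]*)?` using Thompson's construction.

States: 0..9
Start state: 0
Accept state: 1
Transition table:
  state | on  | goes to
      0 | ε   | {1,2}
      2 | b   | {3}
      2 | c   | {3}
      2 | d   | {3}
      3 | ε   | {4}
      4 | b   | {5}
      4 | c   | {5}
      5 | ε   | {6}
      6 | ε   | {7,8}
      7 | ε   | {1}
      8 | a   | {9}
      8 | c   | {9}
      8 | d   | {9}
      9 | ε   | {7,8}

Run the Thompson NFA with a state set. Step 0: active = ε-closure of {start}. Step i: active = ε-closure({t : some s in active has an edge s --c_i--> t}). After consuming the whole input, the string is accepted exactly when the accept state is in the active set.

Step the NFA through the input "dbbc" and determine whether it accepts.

Answer: REJECT

Trace:
S₀ = ε-closure({0}) = {0,1,2}
'd' @ 1: {3,4}
'b' @ 2: {1,5,6,7,8}  [accepting]
'b' @ 3: {}  — dead — no transitions
rest 'c' ignored (set empty)
after full input: {}  (accept=1 not in)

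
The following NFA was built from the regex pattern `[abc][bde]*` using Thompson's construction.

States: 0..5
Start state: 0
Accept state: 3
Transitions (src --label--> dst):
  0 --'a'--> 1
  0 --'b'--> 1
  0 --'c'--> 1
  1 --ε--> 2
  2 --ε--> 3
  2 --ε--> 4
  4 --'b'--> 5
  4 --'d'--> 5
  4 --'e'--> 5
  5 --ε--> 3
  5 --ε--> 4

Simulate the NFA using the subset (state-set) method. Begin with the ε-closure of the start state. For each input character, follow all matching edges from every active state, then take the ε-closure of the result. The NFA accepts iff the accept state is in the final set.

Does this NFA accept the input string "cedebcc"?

Answer: REJECT

Derivation:
S₀ = ε-closure({0}) = {0}
'c' @ 1: {1,2,3,4}  (accept∈set)
'e' @ 2: {3,4,5}  (accept∈set)
'd' @ 3: {3,4,5}  (accept∈set)
'e' @ 4: {3,4,5}  (accept∈set)
'b' @ 5: {3,4,5}  (accept∈set)
'c' @ 6: {}  — dead — no transitions
rest 'c' ignored (set empty)
final: {}; accept 3 not in set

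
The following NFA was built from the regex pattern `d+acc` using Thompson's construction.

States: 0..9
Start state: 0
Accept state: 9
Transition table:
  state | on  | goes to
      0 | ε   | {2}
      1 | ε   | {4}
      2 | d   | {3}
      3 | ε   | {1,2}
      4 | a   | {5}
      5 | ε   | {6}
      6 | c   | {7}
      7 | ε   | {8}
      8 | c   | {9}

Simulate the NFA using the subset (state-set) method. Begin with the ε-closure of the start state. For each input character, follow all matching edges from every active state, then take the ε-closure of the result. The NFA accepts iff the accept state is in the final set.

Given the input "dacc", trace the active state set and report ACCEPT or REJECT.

S₀ = ε-closure({0}) = {0,2}
'd' @ 1: {1,2,3,4}
'a' @ 2: {5,6}
'c' @ 3: {7,8}
'c' @ 4: {9}  [accepting]
end set {9} — state 9 in

Answer: ACCEPT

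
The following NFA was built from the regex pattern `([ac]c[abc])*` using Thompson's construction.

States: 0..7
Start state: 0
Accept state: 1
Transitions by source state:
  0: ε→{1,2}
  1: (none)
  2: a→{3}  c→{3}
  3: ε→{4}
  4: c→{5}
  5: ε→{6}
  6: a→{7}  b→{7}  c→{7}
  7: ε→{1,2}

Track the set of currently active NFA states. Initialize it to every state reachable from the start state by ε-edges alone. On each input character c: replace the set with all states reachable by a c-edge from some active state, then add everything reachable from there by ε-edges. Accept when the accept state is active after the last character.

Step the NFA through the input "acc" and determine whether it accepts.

start: ε-closure({0}) = {0,1,2}
'a' @ 1: {3,4}
'c' @ 2: {5,6}
'c' @ 3: {1,2,7}  ✓accept
after full input: {1,2,7}  (accept=1 in)

Answer: ACCEPT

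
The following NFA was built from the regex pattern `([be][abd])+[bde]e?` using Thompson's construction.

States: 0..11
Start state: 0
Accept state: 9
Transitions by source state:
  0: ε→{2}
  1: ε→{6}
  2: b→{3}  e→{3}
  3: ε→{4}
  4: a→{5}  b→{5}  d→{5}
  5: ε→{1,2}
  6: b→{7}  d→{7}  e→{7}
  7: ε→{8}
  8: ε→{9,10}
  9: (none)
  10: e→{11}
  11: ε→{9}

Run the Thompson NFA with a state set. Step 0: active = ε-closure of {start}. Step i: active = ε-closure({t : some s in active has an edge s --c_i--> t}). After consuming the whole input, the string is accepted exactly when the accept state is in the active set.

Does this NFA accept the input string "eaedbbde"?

start: ε-closure({0}) = {0,2}
'e' @ 1: {3,4}
'a' @ 2: {1,2,5,6}
'e' @ 3: {3,4,7,8,9,10}  (accept∈set)
'd' @ 4: {1,2,5,6}
'b' @ 5: {3,4,7,8,9,10}  (accept∈set)
'b' @ 6: {1,2,5,6}
'd' @ 7: {7,8,9,10}  (accept∈set)
'e' @ 8: {9,11}  (accept∈set)
after full input: {9,11}  (accept=9 in)

Answer: ACCEPT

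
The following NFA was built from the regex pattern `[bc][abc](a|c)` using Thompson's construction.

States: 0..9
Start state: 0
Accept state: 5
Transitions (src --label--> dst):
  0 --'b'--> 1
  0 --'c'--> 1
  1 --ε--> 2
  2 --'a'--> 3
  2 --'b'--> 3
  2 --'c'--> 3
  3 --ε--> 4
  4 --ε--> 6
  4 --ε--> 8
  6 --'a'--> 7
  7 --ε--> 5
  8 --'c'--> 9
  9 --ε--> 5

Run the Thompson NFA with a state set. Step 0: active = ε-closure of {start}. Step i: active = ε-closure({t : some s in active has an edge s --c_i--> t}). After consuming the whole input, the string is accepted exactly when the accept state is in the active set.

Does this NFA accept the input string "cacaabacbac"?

start: ε-closure({0}) = {0}
'c' @ 1: {1,2}
'a' @ 2: {3,4,6,8}
'c' @ 3: {5,9}  [accepting]
'a' @ 4: {}  — dead — no transitions
rest 'abacbac' ignored (set empty)
end set {} — state 5 not in

Answer: REJECT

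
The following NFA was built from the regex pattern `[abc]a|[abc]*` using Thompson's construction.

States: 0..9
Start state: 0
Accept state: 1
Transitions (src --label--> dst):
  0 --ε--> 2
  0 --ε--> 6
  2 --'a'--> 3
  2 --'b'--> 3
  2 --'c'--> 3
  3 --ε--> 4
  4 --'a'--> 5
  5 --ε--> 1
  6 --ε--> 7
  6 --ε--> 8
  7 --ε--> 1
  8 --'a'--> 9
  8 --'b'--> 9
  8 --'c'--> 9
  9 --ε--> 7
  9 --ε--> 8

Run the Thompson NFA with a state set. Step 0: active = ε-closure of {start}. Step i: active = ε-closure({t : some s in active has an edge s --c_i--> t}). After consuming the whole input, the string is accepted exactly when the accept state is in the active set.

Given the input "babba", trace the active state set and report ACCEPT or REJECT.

S₀ = ε-closure({0}) = {0,1,2,6,7,8}
'b' @ 1: {1,3,4,7,8,9}  ✓accept
'a' @ 2: {1,5,7,8,9}  ✓accept
'b' @ 3: {1,7,8,9}  ✓accept
'b' @ 4: {1,7,8,9}  ✓accept
'a' @ 5: {1,7,8,9}  ✓accept
after full input: {1,7,8,9}  (accept=1 in)

Answer: ACCEPT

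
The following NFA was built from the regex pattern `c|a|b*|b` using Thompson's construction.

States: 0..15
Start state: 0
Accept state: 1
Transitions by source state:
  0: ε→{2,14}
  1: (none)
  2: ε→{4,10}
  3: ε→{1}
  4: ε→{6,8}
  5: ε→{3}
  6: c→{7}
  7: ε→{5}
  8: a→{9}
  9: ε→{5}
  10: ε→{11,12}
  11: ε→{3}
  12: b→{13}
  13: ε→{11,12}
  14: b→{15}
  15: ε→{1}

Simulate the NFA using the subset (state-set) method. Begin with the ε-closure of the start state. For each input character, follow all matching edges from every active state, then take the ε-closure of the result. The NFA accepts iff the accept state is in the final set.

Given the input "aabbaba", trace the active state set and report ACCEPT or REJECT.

Answer: REJECT

Steps:
initial (ε-close {0}): {0,1,2,3,4,6,8,10,11,12,14}
'a' @ 1: {1,3,5,9}  ✓accept
'a' @ 2: {}  — dead — no transitions
rest 'bbaba' ignored (set empty)
after full input: {}  (accept=1 not in)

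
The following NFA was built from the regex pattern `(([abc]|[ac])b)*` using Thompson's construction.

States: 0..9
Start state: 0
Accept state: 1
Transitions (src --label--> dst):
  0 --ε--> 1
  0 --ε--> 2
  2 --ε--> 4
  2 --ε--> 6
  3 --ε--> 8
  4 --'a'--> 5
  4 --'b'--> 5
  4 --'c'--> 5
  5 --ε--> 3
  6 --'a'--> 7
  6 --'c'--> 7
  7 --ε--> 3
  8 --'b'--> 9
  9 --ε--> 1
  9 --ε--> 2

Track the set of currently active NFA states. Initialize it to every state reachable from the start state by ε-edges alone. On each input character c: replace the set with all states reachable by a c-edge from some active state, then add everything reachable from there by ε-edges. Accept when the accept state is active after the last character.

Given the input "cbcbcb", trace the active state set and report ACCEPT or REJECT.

Answer: ACCEPT

Derivation:
initial (ε-close {0}): {0,1,2,4,6}
'c' @ 1: {3,5,7,8}
'b' @ 2: {1,2,4,6,9}  (accept∈set)
'c' @ 3: {3,5,7,8}
'b' @ 4: {1,2,4,6,9}  (accept∈set)
'c' @ 5: {3,5,7,8}
'b' @ 6: {1,2,4,6,9}  (accept∈set)
after full input: {1,2,4,6,9}  (accept=1 in)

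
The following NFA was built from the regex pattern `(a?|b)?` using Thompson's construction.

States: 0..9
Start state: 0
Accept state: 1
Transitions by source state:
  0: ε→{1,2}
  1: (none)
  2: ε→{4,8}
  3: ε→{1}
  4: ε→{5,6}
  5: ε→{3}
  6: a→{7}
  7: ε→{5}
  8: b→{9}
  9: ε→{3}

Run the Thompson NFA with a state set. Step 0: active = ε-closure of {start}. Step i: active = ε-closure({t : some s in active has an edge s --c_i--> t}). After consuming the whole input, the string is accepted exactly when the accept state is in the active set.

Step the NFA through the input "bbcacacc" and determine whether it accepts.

S₀ = ε-closure({0}) = {0,1,2,3,4,5,6,8}
'b' @ 1: {1,3,9}  (accept∈set)
'b' @ 2: {}  — dead — no transitions
rest 'cacacc' ignored (set empty)
final: {}; accept 1 not in set

Answer: REJECT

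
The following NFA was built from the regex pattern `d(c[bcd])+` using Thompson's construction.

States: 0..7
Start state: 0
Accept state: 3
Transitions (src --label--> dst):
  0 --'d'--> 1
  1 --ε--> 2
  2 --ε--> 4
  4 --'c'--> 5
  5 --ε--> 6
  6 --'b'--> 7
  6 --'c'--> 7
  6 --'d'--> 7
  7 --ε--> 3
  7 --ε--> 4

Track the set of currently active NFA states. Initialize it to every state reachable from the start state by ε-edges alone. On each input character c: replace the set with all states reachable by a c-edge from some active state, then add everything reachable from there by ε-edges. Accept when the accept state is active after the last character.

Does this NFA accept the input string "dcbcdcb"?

Answer: ACCEPT

Trace:
start: ε-closure({0}) = {0}
'd' @ 1: {1,2,4}
'c' @ 2: {5,6}
'b' @ 3: {3,4,7}  ✓accept
'c' @ 4: {5,6}
'd' @ 5: {3,4,7}  ✓accept
'c' @ 6: {5,6}
'b' @ 7: {3,4,7}  ✓accept
end set {3,4,7} — state 3 in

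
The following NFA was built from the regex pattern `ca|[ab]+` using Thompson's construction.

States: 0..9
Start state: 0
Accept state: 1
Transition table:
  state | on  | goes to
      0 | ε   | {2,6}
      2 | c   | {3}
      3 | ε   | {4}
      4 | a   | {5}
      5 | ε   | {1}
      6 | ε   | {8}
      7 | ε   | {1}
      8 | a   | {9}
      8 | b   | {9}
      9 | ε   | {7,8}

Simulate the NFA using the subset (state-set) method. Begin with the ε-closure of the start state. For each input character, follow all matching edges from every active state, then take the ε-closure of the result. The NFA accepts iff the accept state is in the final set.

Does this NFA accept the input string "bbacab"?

S₀ = ε-closure({0}) = {0,2,6,8}
'b' @ 1: {1,7,8,9}  (accept∈set)
'b' @ 2: {1,7,8,9}  (accept∈set)
'a' @ 3: {1,7,8,9}  (accept∈set)
'c' @ 4: {}  — no active states
rest 'ab' ignored (set empty)
final: {}; accept 1 not in set

Answer: REJECT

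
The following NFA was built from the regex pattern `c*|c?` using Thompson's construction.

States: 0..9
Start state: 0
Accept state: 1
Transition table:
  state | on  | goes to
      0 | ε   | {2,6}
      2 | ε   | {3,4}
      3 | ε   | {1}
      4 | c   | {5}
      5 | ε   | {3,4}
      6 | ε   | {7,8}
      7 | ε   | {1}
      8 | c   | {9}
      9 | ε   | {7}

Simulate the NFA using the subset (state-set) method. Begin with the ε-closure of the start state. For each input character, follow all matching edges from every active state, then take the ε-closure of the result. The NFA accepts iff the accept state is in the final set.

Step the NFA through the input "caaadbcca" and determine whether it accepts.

initial (ε-close {0}): {0,1,2,3,4,6,7,8}
'c' @ 1: {1,3,4,5,7,9}  ✓accept
'a' @ 2: {}  — state set empty
rest 'aadbcca' ignored (set empty)
after full input: {}  (accept=1 not in)

Answer: REJECT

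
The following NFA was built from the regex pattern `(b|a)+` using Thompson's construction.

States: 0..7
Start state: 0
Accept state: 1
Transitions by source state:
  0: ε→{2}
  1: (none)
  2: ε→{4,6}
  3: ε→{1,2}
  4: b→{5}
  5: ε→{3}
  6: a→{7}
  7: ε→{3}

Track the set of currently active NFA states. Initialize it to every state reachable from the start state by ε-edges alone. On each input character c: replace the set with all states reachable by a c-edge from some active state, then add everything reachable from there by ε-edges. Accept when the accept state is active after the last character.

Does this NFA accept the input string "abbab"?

Answer: ACCEPT

Steps:
initial (ε-close {0}): {0,2,4,6}
'a' @ 1: {1,2,3,4,6,7}  (accept∈set)
'b' @ 2: {1,2,3,4,5,6}  (accept∈set)
'b' @ 3: {1,2,3,4,5,6}  (accept∈set)
'a' @ 4: {1,2,3,4,6,7}  (accept∈set)
'b' @ 5: {1,2,3,4,5,6}  (accept∈set)
final: {1,2,3,4,5,6}; accept 1 in set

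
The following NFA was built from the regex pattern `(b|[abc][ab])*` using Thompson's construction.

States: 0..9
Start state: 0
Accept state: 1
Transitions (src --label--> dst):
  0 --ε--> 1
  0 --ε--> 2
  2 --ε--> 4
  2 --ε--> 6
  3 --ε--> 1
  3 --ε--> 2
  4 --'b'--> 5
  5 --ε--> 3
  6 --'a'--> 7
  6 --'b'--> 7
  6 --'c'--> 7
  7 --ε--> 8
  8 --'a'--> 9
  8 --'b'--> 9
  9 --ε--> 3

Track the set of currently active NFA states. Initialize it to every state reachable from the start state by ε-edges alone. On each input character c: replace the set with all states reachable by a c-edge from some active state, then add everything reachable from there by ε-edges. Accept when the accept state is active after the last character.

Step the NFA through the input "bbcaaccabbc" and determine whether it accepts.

Answer: REJECT

Steps:
start: ε-closure({0}) = {0,1,2,4,6}
'b' @ 1: {1,2,3,4,5,6,7,8}  ✓accept
'b' @ 2: {1,2,3,4,5,6,7,8,9}  ✓accept
'c' @ 3: {7,8}
'a' @ 4: {1,2,3,4,6,9}  ✓accept
'a' @ 5: {7,8}
'c' @ 6: {}  — dead — no transitions
rest 'cabbc' ignored (set empty)
final: {}; accept 1 not in set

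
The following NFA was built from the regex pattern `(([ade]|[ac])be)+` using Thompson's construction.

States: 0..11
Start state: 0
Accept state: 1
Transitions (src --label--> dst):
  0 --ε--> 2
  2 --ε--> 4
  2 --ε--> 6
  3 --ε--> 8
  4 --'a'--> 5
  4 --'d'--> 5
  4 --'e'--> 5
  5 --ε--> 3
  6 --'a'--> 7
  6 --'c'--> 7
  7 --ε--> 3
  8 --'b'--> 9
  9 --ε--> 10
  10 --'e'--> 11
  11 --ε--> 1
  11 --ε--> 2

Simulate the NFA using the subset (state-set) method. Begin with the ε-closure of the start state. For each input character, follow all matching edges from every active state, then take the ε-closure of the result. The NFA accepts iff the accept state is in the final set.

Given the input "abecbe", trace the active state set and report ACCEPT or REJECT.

S₀ = ε-closure({0}) = {0,2,4,6}
'a' @ 1: {3,5,7,8}
'b' @ 2: {9,10}
'e' @ 3: {1,2,4,6,11}  (accept∈set)
'c' @ 4: {3,7,8}
'b' @ 5: {9,10}
'e' @ 6: {1,2,4,6,11}  (accept∈set)
final: {1,2,4,6,11}; accept 1 in set

Answer: ACCEPT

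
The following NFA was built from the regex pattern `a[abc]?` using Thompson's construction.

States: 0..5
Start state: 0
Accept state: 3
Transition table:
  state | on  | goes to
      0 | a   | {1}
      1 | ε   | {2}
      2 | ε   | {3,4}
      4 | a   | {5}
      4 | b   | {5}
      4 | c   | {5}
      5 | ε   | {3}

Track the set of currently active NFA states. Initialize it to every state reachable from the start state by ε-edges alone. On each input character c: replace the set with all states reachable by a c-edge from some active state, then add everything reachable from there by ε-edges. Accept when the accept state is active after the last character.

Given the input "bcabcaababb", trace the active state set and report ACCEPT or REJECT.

start: ε-closure({0}) = {0}
'b' @ 1: {}  — no active states
rest 'cabcaababb' ignored (set empty)
end set {} — state 3 not in

Answer: REJECT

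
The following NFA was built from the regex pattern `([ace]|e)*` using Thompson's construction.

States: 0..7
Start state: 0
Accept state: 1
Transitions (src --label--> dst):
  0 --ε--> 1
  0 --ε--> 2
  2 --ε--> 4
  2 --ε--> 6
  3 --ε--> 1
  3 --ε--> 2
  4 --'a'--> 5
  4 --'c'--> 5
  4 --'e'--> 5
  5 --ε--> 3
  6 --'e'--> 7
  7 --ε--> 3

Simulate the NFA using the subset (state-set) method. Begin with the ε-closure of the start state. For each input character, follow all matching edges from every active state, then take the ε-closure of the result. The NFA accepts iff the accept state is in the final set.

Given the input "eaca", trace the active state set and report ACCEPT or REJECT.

Answer: ACCEPT

Steps:
start: ε-closure({0}) = {0,1,2,4,6}
'e' @ 1: {1,2,3,4,5,6,7}  (accept∈set)
'a' @ 2: {1,2,3,4,5,6}  (accept∈set)
'c' @ 3: {1,2,3,4,5,6}  (accept∈set)
'a' @ 4: {1,2,3,4,5,6}  (accept∈set)
end set {1,2,3,4,5,6} — state 1 in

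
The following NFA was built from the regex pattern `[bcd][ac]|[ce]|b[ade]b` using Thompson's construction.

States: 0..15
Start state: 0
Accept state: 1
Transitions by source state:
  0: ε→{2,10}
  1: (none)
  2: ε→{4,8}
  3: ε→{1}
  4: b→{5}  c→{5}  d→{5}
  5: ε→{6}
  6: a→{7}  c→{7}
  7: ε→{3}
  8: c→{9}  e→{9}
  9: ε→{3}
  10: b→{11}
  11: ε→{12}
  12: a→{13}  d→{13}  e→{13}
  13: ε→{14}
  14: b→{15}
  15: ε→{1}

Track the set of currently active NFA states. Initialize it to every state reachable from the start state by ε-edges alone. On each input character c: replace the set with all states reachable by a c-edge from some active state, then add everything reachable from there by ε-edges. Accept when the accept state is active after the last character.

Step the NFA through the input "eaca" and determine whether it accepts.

Answer: REJECT

Steps:
start: ε-closure({0}) = {0,2,4,8,10}
'e' @ 1: {1,3,9}  ✓accept
'a' @ 2: {}  — state set empty
rest 'ca' ignored (set empty)
end set {} — state 1 not in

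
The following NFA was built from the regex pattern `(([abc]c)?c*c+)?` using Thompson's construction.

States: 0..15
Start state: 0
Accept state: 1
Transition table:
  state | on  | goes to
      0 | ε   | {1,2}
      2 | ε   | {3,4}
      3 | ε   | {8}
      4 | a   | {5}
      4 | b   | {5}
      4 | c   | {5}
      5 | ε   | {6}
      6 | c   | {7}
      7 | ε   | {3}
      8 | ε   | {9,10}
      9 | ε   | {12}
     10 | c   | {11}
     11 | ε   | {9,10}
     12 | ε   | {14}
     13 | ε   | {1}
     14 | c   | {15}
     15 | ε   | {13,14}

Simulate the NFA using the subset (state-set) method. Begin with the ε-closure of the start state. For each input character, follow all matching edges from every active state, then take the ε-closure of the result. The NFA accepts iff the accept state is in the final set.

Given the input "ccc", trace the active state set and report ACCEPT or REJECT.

initial (ε-close {0}): {0,1,2,3,4,8,9,10,12,14}
'c' @ 1: {1,5,6,9,10,11,12,13,14,15}  ✓accept
'c' @ 2: {1,3,7,8,9,10,11,12,13,14,15}  ✓accept
'c' @ 3: {1,9,10,11,12,13,14,15}  ✓accept
end set {1,9,10,11,12,13,14,15} — state 1 in

Answer: ACCEPT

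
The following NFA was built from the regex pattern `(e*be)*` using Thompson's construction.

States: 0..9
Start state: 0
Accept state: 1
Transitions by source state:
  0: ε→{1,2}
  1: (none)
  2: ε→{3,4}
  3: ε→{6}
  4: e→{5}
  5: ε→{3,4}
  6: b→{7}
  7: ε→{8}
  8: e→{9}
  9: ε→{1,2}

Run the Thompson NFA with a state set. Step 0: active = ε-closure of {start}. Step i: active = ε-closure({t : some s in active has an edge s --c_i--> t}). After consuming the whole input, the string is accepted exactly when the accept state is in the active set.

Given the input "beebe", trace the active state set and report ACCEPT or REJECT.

S₀ = ε-closure({0}) = {0,1,2,3,4,6}
'b' @ 1: {7,8}
'e' @ 2: {1,2,3,4,6,9}  (accept∈set)
'e' @ 3: {3,4,5,6}
'b' @ 4: {7,8}
'e' @ 5: {1,2,3,4,6,9}  (accept∈set)
final: {1,2,3,4,6,9}; accept 1 in set

Answer: ACCEPT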